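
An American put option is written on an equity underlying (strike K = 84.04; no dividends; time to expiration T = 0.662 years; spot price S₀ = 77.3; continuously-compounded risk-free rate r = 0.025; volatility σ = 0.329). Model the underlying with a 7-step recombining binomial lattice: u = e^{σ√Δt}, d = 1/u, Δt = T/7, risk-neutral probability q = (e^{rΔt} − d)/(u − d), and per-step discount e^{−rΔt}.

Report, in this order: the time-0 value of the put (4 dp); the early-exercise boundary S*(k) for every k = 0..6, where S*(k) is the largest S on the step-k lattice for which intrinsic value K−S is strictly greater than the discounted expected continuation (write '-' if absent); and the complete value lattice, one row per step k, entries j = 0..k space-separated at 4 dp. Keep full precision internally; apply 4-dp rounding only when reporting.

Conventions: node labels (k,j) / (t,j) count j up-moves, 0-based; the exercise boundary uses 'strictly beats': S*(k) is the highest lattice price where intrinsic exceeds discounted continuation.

params: Δt=0.09457 u=1.10647 d=0.90377 q=0.48641 e^(-rΔt)=0.99764
t_7 payoffs: 45.9686 37.4300 26.9764 14.1782 0.0000 0.0000 0.0000 0.0000
t_6: node(6,0) S=42.1250 payoff=41.9150 vs cont=41.7166 → 41.9150 [stop]  node(6,1) S=51.5726 payoff=32.4674 vs cont=32.2689 → 32.4674 [stop]  node(6,2) S=63.1393 payoff=20.9007 vs cont=20.7023 → 20.9007 [stop]  node(6,3) S=77.3000 payoff=6.7400 vs cont=7.2647 → 7.2647 [wait]  node(6,4) S=94.6367 payoff=0.0000 vs cont=0.0000 → 0.0000 [wait]  node(6,5) S=115.8616 payoff=0.0000 vs cont=0.0000 → 0.0000 [wait]  node(6,6) S=141.8468 payoff=0.0000 vs cont=0.0000 → 0.0000 [wait]  ⇒ S*(6)=63.1393
t_5: node(5,0) S=46.6100 payoff=37.4300 vs cont=37.2315 → 37.4300 [stop]  node(5,1) S=57.0636 payoff=26.9764 vs cont=26.7779 → 26.9764 [stop]  node(5,2) S=69.8618 payoff=14.1782 vs cont=14.2344 → 14.2344 [wait]  node(5,3) S=85.5302 payoff=0.0000 vs cont=3.7223 → 3.7223 [wait]  node(5,4) S=104.7127 payoff=0.0000 vs cont=0.0000 → 0.0000 [wait]  node(5,5) S=128.1975 payoff=0.0000 vs cont=0.0000 → 0.0000 [wait]  ⇒ S*(5)=57.0636
t_4: node(4,0) S=51.5726 payoff=32.4674 vs cont=32.2689 → 32.4674 [stop]  node(4,1) S=63.1393 payoff=20.9007 vs cont=20.7295 → 20.9007 [stop]  node(4,2) S=77.3000 payoff=6.7400 vs cont=9.0997 → 9.0997 [wait]  node(4,3) S=94.6367 payoff=0.0000 vs cont=1.9072 → 1.9072 [wait]  node(4,4) S=115.8616 payoff=0.0000 vs cont=0.0000 → 0.0000 [wait]  ⇒ S*(4)=63.1393
t_3: node(3,0) S=57.0636 payoff=26.9764 vs cont=26.7779 → 26.9764 [stop]  node(3,1) S=69.8618 payoff=14.1782 vs cont=15.1248 → 15.1248 [wait]  node(3,2) S=85.5302 payoff=0.0000 vs cont=5.5880 → 5.5880 [wait]  node(3,3) S=104.7127 payoff=0.0000 vs cont=0.9772 → 0.9772 [wait]  ⇒ S*(3)=57.0636
t_2: node(2,0) S=63.1393 payoff=20.9007 vs cont=21.1616 → 21.1616 [wait]  node(2,1) S=77.3000 payoff=6.7400 vs cont=10.4613 → 10.4613 [wait]  node(2,2) S=94.6367 payoff=0.0000 vs cont=3.3374 → 3.3374 [wait]  ⇒ S*(2)=-
t_1: node(1,0) S=69.8618 payoff=14.1782 vs cont=15.9193 → 15.9193 [wait]  node(1,1) S=85.5302 payoff=0.0000 vs cont=6.9797 → 6.9797 [wait]  ⇒ S*(1)=-
t_0: node(0,0) S=77.3000 payoff=6.7400 vs cont=11.5437 → 11.5437 [wait]  ⇒ S*(0)=-

price = 11.5437
boundary = - - - 57.0636 63.1393 57.0636 63.1393
tree:
11.5437
15.9193 6.9797
21.1616 10.4613 3.3374
26.9764 15.1248 5.5880 0.9772
32.4674 20.9007 9.0997 1.9072 0.0000
37.4300 26.9764 14.2344 3.7223 0.0000 0.0000
41.9150 32.4674 20.9007 7.2647 0.0000 0.0000 0.0000
45.9686 37.4300 26.9764 14.1782 0.0000 0.0000 0.0000 0.0000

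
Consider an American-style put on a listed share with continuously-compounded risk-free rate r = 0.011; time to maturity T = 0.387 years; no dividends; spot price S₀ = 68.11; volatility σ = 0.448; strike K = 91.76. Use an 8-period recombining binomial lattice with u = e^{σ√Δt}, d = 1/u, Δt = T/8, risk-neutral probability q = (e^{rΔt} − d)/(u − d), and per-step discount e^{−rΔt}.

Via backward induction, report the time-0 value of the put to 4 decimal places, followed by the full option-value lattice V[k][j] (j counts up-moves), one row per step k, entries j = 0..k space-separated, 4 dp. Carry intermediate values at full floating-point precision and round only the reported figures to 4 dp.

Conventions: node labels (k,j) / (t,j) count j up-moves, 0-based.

Δt=0.04838  u=1.10355  d=0.90616  q=0.47808  discount=0.99947
step 8 (expiry): payoffs max(K−S,0) = 60.7953 54.0503 45.8361 35.8326 23.6500 8.8137 0.0000 0.0000 0.0000
k=7: (k=7,j=0): S=34.1712, K−S=57.5888, hold=57.5400 ⇒ V=57.5888 exercise | (k=7,j=1): S=41.6146, K−S=50.1454, hold=50.0966 ⇒ V=50.1454 exercise | (k=7,j=2): S=50.6794, K−S=41.0806, hold=41.0317 ⇒ V=41.0806 exercise | (k=7,j=3): S=61.7189, K−S=30.0411, hold=29.9923 ⇒ V=30.0411 exercise | (k=7,j=4): S=75.1630, K−S=16.5970, hold=16.5482 ⇒ V=16.5970 exercise | (k=7,j=5): S=91.5356, K−S=0.2244, hold=4.5976 ⇒ V=4.5976 continue | (k=7,j=6): S=111.4746, K−S=0.0000, hold=0.0000 ⇒ V=0.0000 continue | (k=7,j=7): S=135.7569, K−S=0.0000, hold=0.0000 ⇒ V=0.0000 continue
k=6: (k=6,j=0): S=37.7097, K−S=54.0503, hold=54.0015 ⇒ V=54.0503 exercise | (k=6,j=1): S=45.9239, K−S=45.8361, hold=45.7873 ⇒ V=45.8361 exercise | (k=6,j=2): S=55.9274, K−S=35.8326, hold=35.7838 ⇒ V=35.8326 exercise | (k=6,j=3): S=68.1100, K−S=23.6500, hold=23.6012 ⇒ V=23.6500 exercise | (k=6,j=4): S=82.9463, K−S=8.8137, hold=10.8545 ⇒ V=10.8545 continue | (k=6,j=5): S=101.0143, K−S=0.0000, hold=2.3983 ⇒ V=2.3983 continue | (k=6,j=6): S=123.0181, K−S=0.0000, hold=0.0000 ⇒ V=0.0000 continue
k=5: (k=5,j=0): S=41.6146, K−S=50.1454, hold=50.0966 ⇒ V=50.1454 exercise | (k=5,j=1): S=50.6794, K−S=41.0806, hold=41.0317 ⇒ V=41.0806 exercise | (k=5,j=2): S=61.7189, K−S=30.0411, hold=29.9923 ⇒ V=30.0411 exercise | (k=5,j=3): S=75.1630, K−S=16.5970, hold=17.5234 ⇒ V=17.5234 continue | (k=5,j=4): S=91.5356, K−S=0.2244, hold=6.8081 ⇒ V=6.8081 continue | (k=5,j=5): S=111.4746, K−S=0.0000, hold=1.2510 ⇒ V=1.2510 continue
k=4: (k=4,j=0): S=45.9239, K−S=45.8361, hold=45.7873 ⇒ V=45.8361 exercise | (k=4,j=1): S=55.9274, K−S=35.8326, hold=35.7838 ⇒ V=35.8326 exercise | (k=4,j=2): S=68.1100, K−S=23.6500, hold=24.0438 ⇒ V=24.0438 continue | (k=4,j=3): S=82.9463, K−S=8.8137, hold=12.3940 ⇒ V=12.3940 continue | (k=4,j=4): S=101.0143, K−S=0.0000, hold=4.1492 ⇒ V=4.1492 continue
k=3: (k=3,j=0): S=50.6794, K−S=41.0806, hold=41.0317 ⇒ V=41.0806 exercise | (k=3,j=1): S=61.7189, K−S=30.0411, hold=30.1805 ⇒ V=30.1805 continue | (k=3,j=2): S=75.1630, K−S=16.5970, hold=18.4644 ⇒ V=18.4644 continue | (k=3,j=3): S=91.5356, K−S=0.2244, hold=8.4478 ⇒ V=8.4478 continue
k=2: (k=2,j=0): S=55.9274, K−S=35.8326, hold=35.8503 ⇒ V=35.8503 continue | (k=2,j=1): S=68.1100, K−S=23.6500, hold=24.5662 ⇒ V=24.5662 continue | (k=2,j=2): S=82.9463, K−S=8.8137, hold=13.6684 ⇒ V=13.6684 continue
k=1: (k=1,j=0): S=61.7189, K−S=30.0411, hold=30.4394 ⇒ V=30.4394 continue | (k=1,j=1): S=75.1630, K−S=16.5970, hold=19.3458 ⇒ V=19.3458 continue
k=0: (k=0,j=0): S=68.1100, K−S=23.6500, hold=25.1224 ⇒ V=25.1224 continue

price = 25.1224
tree:
25.1224
30.4394 19.3458
35.8503 24.5662 13.6684
41.0806 30.1805 18.4644 8.4478
45.8361 35.8326 24.0438 12.3940 4.1492
50.1454 41.0806 30.0411 17.5234 6.8081 1.2510
54.0503 45.8361 35.8326 23.6500 10.8545 2.3983 0.0000
57.5888 50.1454 41.0806 30.0411 16.5970 4.5976 0.0000 0.0000
60.7953 54.0503 45.8361 35.8326 23.6500 8.8137 0.0000 0.0000 0.0000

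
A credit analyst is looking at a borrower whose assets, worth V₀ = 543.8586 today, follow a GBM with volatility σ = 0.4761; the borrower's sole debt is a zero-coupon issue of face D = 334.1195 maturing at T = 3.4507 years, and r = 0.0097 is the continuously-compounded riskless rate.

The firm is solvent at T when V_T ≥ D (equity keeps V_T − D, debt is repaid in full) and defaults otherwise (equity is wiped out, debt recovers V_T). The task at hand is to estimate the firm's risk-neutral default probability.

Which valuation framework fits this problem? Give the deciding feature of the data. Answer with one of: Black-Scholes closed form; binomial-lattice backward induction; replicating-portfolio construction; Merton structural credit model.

Key observation: the data describe a firm's assets (V₀ = 543.8586, GBM) and a single zero-coupon debt of face 334.1195, so credit quantities follow from equity-as-call in the structural model.

framework: Merton structural credit model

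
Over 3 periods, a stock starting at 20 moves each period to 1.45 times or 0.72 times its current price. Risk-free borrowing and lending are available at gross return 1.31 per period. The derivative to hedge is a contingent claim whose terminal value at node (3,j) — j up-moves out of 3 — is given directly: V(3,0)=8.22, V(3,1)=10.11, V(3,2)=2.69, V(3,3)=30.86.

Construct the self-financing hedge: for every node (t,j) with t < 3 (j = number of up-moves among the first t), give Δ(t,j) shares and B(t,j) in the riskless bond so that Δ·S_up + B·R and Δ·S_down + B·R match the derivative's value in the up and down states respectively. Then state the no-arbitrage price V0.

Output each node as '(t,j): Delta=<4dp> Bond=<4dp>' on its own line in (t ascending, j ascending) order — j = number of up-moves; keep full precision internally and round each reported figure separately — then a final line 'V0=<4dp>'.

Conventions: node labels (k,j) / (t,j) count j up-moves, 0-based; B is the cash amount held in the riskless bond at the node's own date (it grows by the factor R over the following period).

The replicating-portfolio and risk-neutral prices coincide; use p* = (1.31−0.72)/(1.45−0.72) = 0.8082 for the latter.
Payoffs at expiry: V(3,0)=8.2200, V(3,1)=10.1100, V(3,2)=2.6900, V(3,3)=30.8600
(2,0): S=10.3680. Δ = (V_up−V_dn)/(S_up−S_dn) = (10.1100−8.2200)/(15.0336−7.4650) = 0.2497. V = [p*·10.1100 + (1−p*)·8.2200]/1.31 = 7.4409. B = V − Δ·S = 4.8518.
(2,1): S=20.8800. Δ = (V_up−V_dn)/(S_up−S_dn) = (2.6900−10.1100)/(30.2760−15.0336) = -0.4868. V = [p*·2.6900 + (1−p*)·10.1100]/1.31 = 3.1397. B = V − Δ·S = 13.3041.
(2,2): S=42.0500. Δ = (V_up−V_dn)/(S_up−S_dn) = (30.8600−2.6900)/(60.9725−30.2760) = 0.9177. V = [p*·30.8600 + (1−p*)·2.6900]/1.31 = 19.4332. B = V − Δ·S = -19.1558.
(1,0): S=14.4000. Δ = (V_up−V_dn)/(S_up−S_dn) = (3.1397−7.4409)/(20.8800−10.3680) = -0.4092. V = [p*·3.1397 + (1−p*)·7.4409]/1.31 = 3.0264. B = V − Δ·S = 8.9184.
(1,1): S=29.0000. Δ = (V_up−V_dn)/(S_up−S_dn) = (19.4332−3.1397)/(42.0500−20.8800) = 0.7697. V = [p*·19.4332 + (1−p*)·3.1397]/1.31 = 12.4492. B = V − Δ·S = -9.8707.
(0,0): S=20.0000. Δ = (V_up−V_dn)/(S_up−S_dn) = (12.4492−3.0264)/(29.0000−14.4000) = 0.6454. V = [p*·12.4492 + (1−p*)·3.0264]/1.31 = 8.1237. B = V − Δ·S = -4.7842.
Check: Δ(0,0)·S0 + B(0,0) = 8.1237 = V0.

(0,0): Delta=0.6454 Bond=-4.7842
(1,0): Delta=-0.4092 Bond=8.9184
(1,1): Delta=0.7697 Bond=-9.8707
(2,0): Delta=0.2497 Bond=4.8518
(2,1): Delta=-0.4868 Bond=13.3041
(2,2): Delta=0.9177 Bond=-19.1558
V0=8.1237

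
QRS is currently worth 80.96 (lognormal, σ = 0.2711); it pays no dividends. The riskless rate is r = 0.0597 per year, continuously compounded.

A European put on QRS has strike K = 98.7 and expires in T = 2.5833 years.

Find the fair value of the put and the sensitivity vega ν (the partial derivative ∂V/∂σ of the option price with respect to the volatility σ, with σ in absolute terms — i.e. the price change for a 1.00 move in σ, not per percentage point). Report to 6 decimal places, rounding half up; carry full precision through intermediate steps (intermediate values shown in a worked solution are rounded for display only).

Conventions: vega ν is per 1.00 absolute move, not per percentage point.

price = 16.164371
ν = 51.557333

σ√T = 0.2711·√2.5833 = 0.435729
d₁ = (ln(S/K) + (r+σ²/2)T) / (σ√T) = (ln(80.96/98.7) + (0.0597+0.2711²/2)·2.5833) / 0.435729 = (-0.198130 + 0.249153) / 0.435729 = 0.117099
d₂ = d₁ − σ√T = 0.117099 − 0.435729 = -0.318631
e^{−rT} = 0.857081
N(−d₁) = 0.453391,  N(−d₂) = 0.624997
Put price V = K·e^{−rT}·N(−d₂) − S·N(−d₁) = 52.870900 − 36.706529 = 16.164371
φ(d₁) = (1/√(2π))·e^{−d₁²/2} = 0.396216
ν = S·φ(d₁)·√T = 51.557333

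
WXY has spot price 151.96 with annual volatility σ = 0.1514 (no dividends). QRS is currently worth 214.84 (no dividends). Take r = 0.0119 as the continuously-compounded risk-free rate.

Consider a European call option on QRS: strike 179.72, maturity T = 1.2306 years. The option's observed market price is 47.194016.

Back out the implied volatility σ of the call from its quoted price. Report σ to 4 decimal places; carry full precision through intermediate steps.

sigma = 0.2752

At σ = 0.2752 the Black–Scholes value reproduces the quote:
σ√T = 0.2752·√1.2306 = 0.305286
d₁ = (ln(S/K) + (r+σ²/2)T) / (σ√T) = (ln(214.84/179.72) + (0.0119+0.2752²/2)·1.2306) / 0.305286 = (0.178493 + 0.061244) / 0.305286 = 0.785288
d₂ = d₁ − σ√T = 0.785288 − 0.305286 = 0.480002
e^{−rT} = 0.985463
N(d₁) = 0.783858,  N(d₂) = 0.684387
V = S·N(d₁) − K·e^{−rT}·N(d₂) = 168.403966 − 121.209950 = 47.194016 (matching the quote); vega is positive throughout, so no other σ reproduces this price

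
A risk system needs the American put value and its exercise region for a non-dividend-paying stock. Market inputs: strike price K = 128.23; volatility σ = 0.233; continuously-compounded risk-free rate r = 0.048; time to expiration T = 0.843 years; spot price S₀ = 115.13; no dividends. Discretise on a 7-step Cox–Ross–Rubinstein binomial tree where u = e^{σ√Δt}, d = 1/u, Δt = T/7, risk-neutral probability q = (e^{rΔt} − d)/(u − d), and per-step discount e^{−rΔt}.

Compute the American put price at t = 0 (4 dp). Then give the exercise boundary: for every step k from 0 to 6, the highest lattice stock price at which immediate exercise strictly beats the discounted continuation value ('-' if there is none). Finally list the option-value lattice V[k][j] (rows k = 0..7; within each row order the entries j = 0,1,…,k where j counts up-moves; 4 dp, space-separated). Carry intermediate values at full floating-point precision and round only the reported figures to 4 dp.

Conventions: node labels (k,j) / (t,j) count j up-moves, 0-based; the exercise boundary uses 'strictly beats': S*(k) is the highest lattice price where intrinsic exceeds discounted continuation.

params: Δt=0.12043 u=1.08422 d=0.92233 q=0.51561 e^(-rΔt)=0.99424
t_7 payoffs: 62.8603 51.3863 37.8982 22.0427 3.4042 0.0000 0.0000 0.0000
t_6: node(6,0) S=70.8749 payoff=57.3551 vs cont=56.6160 → 57.3551 [stop]  node(6,1) S=83.3153 payoff=44.9147 vs cont=44.1756 → 44.9147 [stop]  node(6,2) S=97.9392 payoff=30.2908 vs cont=29.5517 → 30.2908 [stop]  node(6,3) S=115.1300 payoff=13.1000 vs cont=12.3609 → 13.1000 [stop]  node(6,4) S=135.3382 payoff=0.0000 vs cont=1.6394 → 1.6394 [wait]  node(6,5) S=159.0935 payoff=0.0000 vs cont=0.0000 → 0.0000 [wait]  node(6,6) S=187.0185 payoff=0.0000 vs cont=0.0000 → 0.0000 [wait]  ⇒ S*(6)=115.1300
t_5: node(5,0) S=76.8437 payoff=51.3863 vs cont=50.6472 → 51.3863 [stop]  node(5,1) S=90.3318 payoff=37.8982 vs cont=37.1591 → 37.8982 [stop]  node(5,2) S=106.1873 payoff=22.0427 vs cont=21.3036 → 22.0427 [stop]  node(5,3) S=124.8258 payoff=3.4042 vs cont=7.1494 → 7.1494 [wait]  node(5,4) S=146.7359 payoff=0.0000 vs cont=0.7896 → 0.7896 [wait]  node(5,5) S=172.4918 payoff=0.0000 vs cont=0.0000 → 0.0000 [wait]  ⇒ S*(5)=106.1873
t_4: node(4,0) S=83.3153 payoff=44.9147 vs cont=44.1756 → 44.9147 [stop]  node(4,1) S=97.9392 payoff=30.2908 vs cont=29.5517 → 30.2908 [stop]  node(4,2) S=115.1300 payoff=13.1000 vs cont=14.2808 → 14.2808 [wait]  node(4,3) S=135.3382 payoff=0.0000 vs cont=3.8479 → 3.8479 [wait]  node(4,4) S=159.0935 payoff=0.0000 vs cont=0.3803 → 0.3803 [wait]  ⇒ S*(4)=97.9392
t_3: node(3,0) S=90.3318 payoff=37.8982 vs cont=37.1591 → 37.8982 [stop]  node(3,1) S=106.1873 payoff=22.0427 vs cont=21.9090 → 22.0427 [stop]  node(3,2) S=124.8258 payoff=3.4042 vs cont=8.8503 → 8.8503 [wait]  node(3,3) S=146.7359 payoff=0.0000 vs cont=2.0481 → 2.0481 [wait]  ⇒ S*(3)=106.1873
t_2: node(2,0) S=97.9392 payoff=30.2908 vs cont=29.5517 → 30.2908 [stop]  node(2,1) S=115.1300 payoff=13.1000 vs cont=15.1528 → 15.1528 [wait]  node(2,2) S=135.3382 payoff=0.0000 vs cont=5.3122 → 5.3122 [wait]  ⇒ S*(2)=97.9392
t_1: node(1,0) S=106.1873 payoff=22.0427 vs cont=22.3559 → 22.3559 [wait]  node(1,1) S=124.8258 payoff=3.4042 vs cont=10.0208 → 10.0208 [wait]  ⇒ S*(1)=-
t_0: node(0,0) S=115.1300 payoff=13.1000 vs cont=15.9037 → 15.9037 [wait]  ⇒ S*(0)=-

price = 15.9037
boundary = - - 97.9392 106.1873 97.9392 106.1873 115.1300
tree:
15.9037
22.3559 10.0208
30.2908 15.1528 5.3122
37.8982 22.0427 8.8503 2.0481
44.9147 30.2908 14.2808 3.8479 0.3803
51.3863 37.8982 22.0427 7.1494 0.7896 0.0000
57.3551 44.9147 30.2908 13.1000 1.6394 0.0000 0.0000
62.8603 51.3863 37.8982 22.0427 3.4042 0.0000 0.0000 0.0000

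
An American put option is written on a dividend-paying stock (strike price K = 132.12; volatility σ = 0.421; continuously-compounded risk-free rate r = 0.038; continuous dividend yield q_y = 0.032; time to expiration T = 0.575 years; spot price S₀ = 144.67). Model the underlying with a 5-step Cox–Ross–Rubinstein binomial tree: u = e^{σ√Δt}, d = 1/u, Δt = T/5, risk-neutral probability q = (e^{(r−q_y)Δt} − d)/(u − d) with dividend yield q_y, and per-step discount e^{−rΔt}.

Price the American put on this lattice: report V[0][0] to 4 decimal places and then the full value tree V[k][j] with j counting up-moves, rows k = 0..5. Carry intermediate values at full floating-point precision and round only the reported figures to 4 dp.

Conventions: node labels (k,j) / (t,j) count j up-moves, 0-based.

price = 11.8411
tree:
11.8411
18.0178 4.8964
26.6327 8.3456 1.0022
37.8511 14.0672 1.8877 0.0000
50.3931 23.3844 3.5557 0.0000 0.0000
61.2665 37.8511 6.6976 0.0000 0.0000 0.0000

params: Δt=0.11500 u=1.15346 d=0.86696 q=0.46678 e^(-rΔt)=0.99564
t_5 payoffs: 61.2665 37.8511 6.6976 0.0000 0.0000 0.0000
k=4: node(4,0) S=81.7269 payoff=50.3931 vs cont=50.1172 → 50.3931 [stop]  node(4,1) S=108.7356 payoff=23.3844 vs cont=23.2077 → 23.3844 [stop]  node(4,2) S=144.6700 payoff=0.0000 vs cont=3.5557 → 3.5557 [wait]  node(4,3) S=192.4798 payoff=0.0000 vs cont=0.0000 → 0.0000 [wait]  node(4,4) S=256.0896 payoff=0.0000 vs cont=0.0000 → 0.0000 [wait]
k=3: node(3,0) S=94.2689 payoff=37.8511 vs cont=37.6213 → 37.8511 [stop]  node(3,1) S=125.4224 payoff=6.6976 vs cont=14.0672 → 14.0672 [wait]  node(3,2) S=166.8714 payoff=0.0000 vs cont=1.8877 → 1.8877 [wait]  node(3,3) S=222.0182 payoff=0.0000 vs cont=0.0000 → 0.0000 [wait]
k=2: node(2,0) S=108.7356 payoff=23.3844 vs cont=26.6327 → 26.6327 [wait]  node(2,1) S=144.6700 payoff=0.0000 vs cont=8.3456 → 8.3456 [wait]  node(2,2) S=192.4798 payoff=0.0000 vs cont=1.0022 → 1.0022 [wait]
k=1: node(1,0) S=125.4224 payoff=6.6976 vs cont=18.0178 → 18.0178 [wait]  node(1,1) S=166.8714 payoff=0.0000 vs cont=4.8964 → 4.8964 [wait]
k=0: node(0,0) S=144.6700 payoff=0.0000 vs cont=11.8411 → 11.8411 [wait]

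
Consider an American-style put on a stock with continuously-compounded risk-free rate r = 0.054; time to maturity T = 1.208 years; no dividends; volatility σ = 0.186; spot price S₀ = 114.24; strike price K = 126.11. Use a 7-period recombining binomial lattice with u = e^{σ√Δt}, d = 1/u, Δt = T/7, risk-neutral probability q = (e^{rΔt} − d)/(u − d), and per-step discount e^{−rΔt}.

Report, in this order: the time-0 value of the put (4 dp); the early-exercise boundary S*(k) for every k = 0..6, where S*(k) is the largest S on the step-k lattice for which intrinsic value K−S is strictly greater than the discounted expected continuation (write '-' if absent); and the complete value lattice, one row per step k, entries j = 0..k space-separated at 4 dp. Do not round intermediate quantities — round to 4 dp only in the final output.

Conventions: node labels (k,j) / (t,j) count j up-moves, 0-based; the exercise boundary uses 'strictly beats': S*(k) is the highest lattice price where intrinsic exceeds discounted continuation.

price = 13.6591
boundary = - 105.7454 97.8824 105.7454 97.8824 105.7454 114.2400
tree:
13.6591
20.3646 8.2112
28.2276 13.1796 4.1415
35.5060 20.3646 7.3169 1.5214
42.2431 28.2276 12.5011 3.0489 0.2529
48.4793 35.5060 20.3646 6.0516 0.5564 0.0000
54.2517 42.2431 28.2276 11.8700 1.2240 0.0000 0.0000
59.5949 48.4793 35.5060 20.3646 2.6930 0.0000 0.0000 0.0000

params: Δt=0.17257 u=1.08033 d=0.92564 q=0.54122 e^(-rΔt)=0.99072
t_7 payoffs: 59.5949 48.4793 35.5060 20.3646 2.6930 0.0000 0.0000 0.0000
t_6: node(6,0) S=71.8583 payoff=54.2517 vs cont=53.0820 → 54.2517 [stop]  node(6,1) S=83.8669 payoff=42.2431 vs cont=41.0733 → 42.2431 [stop]  node(6,2) S=97.8824 payoff=28.2276 vs cont=27.0579 → 28.2276 [stop]  node(6,3) S=114.2400 payoff=11.8700 vs cont=10.7003 → 11.8700 [stop]  node(6,4) S=133.3313 payoff=0.0000 vs cont=1.2240 → 1.2240 [wait]  node(6,5) S=155.6130 payoff=0.0000 vs cont=0.0000 → 0.0000 [wait]  node(6,6) S=181.6183 payoff=0.0000 vs cont=0.0000 → 0.0000 [wait]  ⇒ S*(6)=114.2400
t_5: node(5,0) S=77.6307 payoff=48.4793 vs cont=47.3095 → 48.4793 [stop]  node(5,1) S=90.6040 payoff=35.5060 vs cont=34.3362 → 35.5060 [stop]  node(5,2) S=105.7454 payoff=20.3646 vs cont=19.1949 → 20.3646 [stop]  node(5,3) S=123.4170 payoff=2.6930 vs cont=6.0516 → 6.0516 [wait]  node(5,4) S=144.0419 payoff=0.0000 vs cont=0.5564 → 0.5564 [wait]  node(5,5) S=168.1135 payoff=0.0000 vs cont=0.0000 → 0.0000 [wait]  ⇒ S*(5)=105.7454
t_4: node(4,0) S=83.8669 payoff=42.2431 vs cont=41.0733 → 42.2431 [stop]  node(4,1) S=97.8824 payoff=28.2276 vs cont=27.0579 → 28.2276 [stop]  node(4,2) S=114.2400 payoff=11.8700 vs cont=12.5011 → 12.5011 [wait]  node(4,3) S=133.3313 payoff=0.0000 vs cont=3.0489 → 3.0489 [wait]  node(4,4) S=155.6130 payoff=0.0000 vs cont=0.2529 → 0.2529 [wait]  ⇒ S*(4)=97.8824
t_3: node(3,0) S=90.6040 payoff=35.5060 vs cont=34.3362 → 35.5060 [stop]  node(3,1) S=105.7454 payoff=20.3646 vs cont=19.5333 → 20.3646 [stop]  node(3,2) S=123.4170 payoff=2.6930 vs cont=7.3169 → 7.3169 [wait]  node(3,3) S=144.0419 payoff=0.0000 vs cont=1.5214 → 1.5214 [wait]  ⇒ S*(3)=105.7454
t_2: node(2,0) S=97.8824 payoff=28.2276 vs cont=27.0579 → 28.2276 [stop]  node(2,1) S=114.2400 payoff=11.8700 vs cont=13.1796 → 13.1796 [wait]  node(2,2) S=133.3313 payoff=0.0000 vs cont=4.1415 → 4.1415 [wait]  ⇒ S*(2)=97.8824
t_1: node(1,0) S=105.7454 payoff=20.3646 vs cont=19.8971 → 20.3646 [stop]  node(1,1) S=123.4170 payoff=2.6930 vs cont=8.2112 → 8.2112 [wait]  ⇒ S*(1)=105.7454
t_0: node(0,0) S=114.2400 payoff=11.8700 vs cont=13.6591 → 13.6591 [wait]  ⇒ S*(0)=-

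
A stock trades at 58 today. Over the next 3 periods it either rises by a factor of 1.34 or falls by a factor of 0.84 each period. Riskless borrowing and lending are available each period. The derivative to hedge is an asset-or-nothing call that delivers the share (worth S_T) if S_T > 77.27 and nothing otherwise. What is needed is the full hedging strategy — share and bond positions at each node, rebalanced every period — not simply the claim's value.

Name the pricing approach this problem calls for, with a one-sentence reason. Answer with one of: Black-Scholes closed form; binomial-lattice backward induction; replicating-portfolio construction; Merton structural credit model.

framework: replicating-portfolio construction

Key observation: since the answer must list Δ and B at each node of the 1.34/0.84 lattice on 58, the replicating-portfolio method — solving the two-state system at every node — is the one that applies.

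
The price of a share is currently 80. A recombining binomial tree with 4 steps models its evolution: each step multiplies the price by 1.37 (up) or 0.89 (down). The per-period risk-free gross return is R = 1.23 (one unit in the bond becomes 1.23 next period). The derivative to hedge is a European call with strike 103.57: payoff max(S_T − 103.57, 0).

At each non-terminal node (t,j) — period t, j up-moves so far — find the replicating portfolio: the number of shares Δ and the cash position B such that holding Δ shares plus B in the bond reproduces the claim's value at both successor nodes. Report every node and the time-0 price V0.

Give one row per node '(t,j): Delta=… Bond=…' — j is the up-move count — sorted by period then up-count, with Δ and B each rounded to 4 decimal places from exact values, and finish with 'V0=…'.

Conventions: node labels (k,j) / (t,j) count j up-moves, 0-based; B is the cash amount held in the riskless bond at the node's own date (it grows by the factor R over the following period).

(0,0): Delta=0.9241 Bond=-38.1970
(1,0): Delta=0.7452 Bond=-34.2511
(1,1): Delta=0.9719 Bond=-52.2246
(2,0): Delta=0.2909 Bond=-13.3389
(2,1): Delta=0.8668 Bond=-53.9835
(2,2): Delta=1.0000 Bond=-68.4579
(3,0): Delta=0.0000 Bond=0.0000
(3,1): Delta=0.3687 Bond=-23.1626
(3,2): Delta=1.0000 Bond=-84.2033
(3,3): Delta=1.0000 Bond=-84.2033
V0=35.7272

Under the risk-neutral measure, an up-move has probability p* = (R−d)/(u−d) = 0.7083 and values discount at R = 1.23.
Terminal payoffs: V(4,0)=0.0000, V(4,1)=0.0000, V(4,2)=15.3654, V(4,3)=79.5103, V(4,4)=178.2503
Node (3,0) S=56.3975: V=(p*·0.0000+(1−p*)·0.0000)/1.23=0.0000; Δ=(0.0000−0.0000)/(77.2646−50.1938)=0.0000; B=V−Δ·S=0.0000
Node (3,1) S=86.8142: V=(p*·15.3654+(1−p*)·0.0000)/1.23=8.8486; Δ=(15.3654−0.0000)/(118.9354−77.2646)=0.3687; B=V−Δ·S=-23.1626
Node (3,2) S=133.6353: V=(p*·79.5103+(1−p*)·15.3654)/1.23=49.4320; Δ=(79.5103−15.3654)/(183.0803−118.9354)=1.0000; B=V−Δ·S=-84.2033
Node (3,3) S=205.7082: V=(p*·178.2503+(1−p*)·79.5103)/1.23=121.5050; Δ=(178.2503−79.5103)/(281.8203−183.0803)=1.0000; B=V−Δ·S=-84.2033
Node (2,0) S=63.3680: V=(p*·8.8486+(1−p*)·0.0000)/1.23=5.0958; Δ=(8.8486−0.0000)/(86.8142−56.3975)=0.2909; B=V−Δ·S=-13.3389
Node (2,1) S=97.5440: V=(p*·49.4320+(1−p*)·8.8486)/1.23=30.5652; Δ=(49.4320−8.8486)/(133.6353−86.8142)=0.8668; B=V−Δ·S=-53.9835
Node (2,2) S=150.1520: V=(p*·121.5050+(1−p*)·49.4320)/1.23=81.6941; Δ=(121.5050−49.4320)/(205.7082−133.6353)=1.0000; B=V−Δ·S=-68.4579
Node (1,0) S=71.2000: V=(p*·30.5652+(1−p*)·5.0958)/1.23=18.8103; Δ=(30.5652−5.0958)/(97.5440−63.3680)=0.7452; B=V−Δ·S=-34.2511
Node (1,1) S=109.6000: V=(p*·81.6941+(1−p*)·30.5652)/1.23=54.2939; Δ=(81.6941−30.5652)/(150.1520−97.5440)=0.9719; B=V−Δ·S=-52.2246
Node (0,0) S=80.0000: V=(p*·54.2939+(1−p*)·18.8103)/1.23=35.7272; Δ=(54.2939−18.8103)/(109.6000−71.2000)=0.9241; B=V−Δ·S=-38.1970
Sanity check at the root: Δ(0,0)·S0 + B(0,0) reproduces V0 = 35.7272.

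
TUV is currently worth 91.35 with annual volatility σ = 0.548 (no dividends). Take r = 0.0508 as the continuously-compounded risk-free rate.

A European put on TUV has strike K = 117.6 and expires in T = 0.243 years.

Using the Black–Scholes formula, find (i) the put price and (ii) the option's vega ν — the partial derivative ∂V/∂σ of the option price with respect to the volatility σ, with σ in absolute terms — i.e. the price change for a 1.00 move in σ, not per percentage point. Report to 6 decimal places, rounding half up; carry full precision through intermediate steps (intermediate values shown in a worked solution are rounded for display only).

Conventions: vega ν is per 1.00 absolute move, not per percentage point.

price = 27.641024
ν = 13.516915

σ√T = 0.548·√0.243 = 0.270137
d₁ = (ln(S/K) + (r+σ²/2)T) / (σ√T) = (ln(91.35/117.6) + (0.0508+0.548²/2)·0.243) / 0.270137 = (-0.252591 + 0.048831) / 0.270137 = -0.754282
d₂ = d₁ − σ√T = -0.754282 − 0.270137 = -1.024419
e^{−rT} = 0.987731
N(−d₁) = 0.774660,  N(−d₂) = 0.847181
Put price V = K·e^{−rT}·N(−d₂) − S·N(−d₁) = 98.406231 − 70.765207 = 27.641024
φ(d₁) = (1/√(2π))·e^{−d₁²/2} = 0.300169
ν = S·φ(d₁)·√T = 13.516915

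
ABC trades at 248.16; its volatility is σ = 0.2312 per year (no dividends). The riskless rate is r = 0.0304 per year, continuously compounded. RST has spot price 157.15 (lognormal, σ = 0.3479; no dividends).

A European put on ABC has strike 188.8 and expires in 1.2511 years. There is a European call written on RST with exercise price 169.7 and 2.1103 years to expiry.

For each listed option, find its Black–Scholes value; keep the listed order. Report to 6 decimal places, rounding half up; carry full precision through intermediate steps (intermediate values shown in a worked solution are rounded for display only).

[ABC put K=188.8]
σ√T = 0.2312·√1.2511 = 0.258603
d₁ = (ln(S/K) + (r+σ²/2)T) / (σ√T) = (ln(248.16/188.8) + (0.0304+0.2312²/2)·1.2511) / 0.258603 = (0.273385 + 0.071471) / 0.258603 = 1.333536
d₂ = d₁ − σ√T = 1.333536 − 0.258603 = 1.074933
e^{−rT} = 0.962681
N(−d₁) = 0.091178,  N(−d₂) = 0.141202
price = K·e^{−rT}·N(−d₂) − S·N(−d₁) = 25.664111 − 22.626721 = 3.037390
[RST call K=169.7]
σ√T = 0.3479·√2.1103 = 0.505390
d₁ = (ln(S/K) + (r+σ²/2)T) / (σ√T) = (ln(157.15/169.7) + (0.0304+0.3479²/2)·2.1103) / 0.505390 = (-0.076831 + 0.191863) / 0.505390 = 0.227609
d₂ = d₁ − σ√T = 0.227609 − 0.505390 = -0.277781
e^{−rT} = 0.937861
N(d₁) = 0.590025,  N(d₂) = 0.390590
price = S·N(d₁) − K·e^{−rT}·N(d₂) = 92.722398 − 62.164414 = 30.557984

price(ABC put K=188.8) = 3.037390
price(RST call K=169.7) = 30.557984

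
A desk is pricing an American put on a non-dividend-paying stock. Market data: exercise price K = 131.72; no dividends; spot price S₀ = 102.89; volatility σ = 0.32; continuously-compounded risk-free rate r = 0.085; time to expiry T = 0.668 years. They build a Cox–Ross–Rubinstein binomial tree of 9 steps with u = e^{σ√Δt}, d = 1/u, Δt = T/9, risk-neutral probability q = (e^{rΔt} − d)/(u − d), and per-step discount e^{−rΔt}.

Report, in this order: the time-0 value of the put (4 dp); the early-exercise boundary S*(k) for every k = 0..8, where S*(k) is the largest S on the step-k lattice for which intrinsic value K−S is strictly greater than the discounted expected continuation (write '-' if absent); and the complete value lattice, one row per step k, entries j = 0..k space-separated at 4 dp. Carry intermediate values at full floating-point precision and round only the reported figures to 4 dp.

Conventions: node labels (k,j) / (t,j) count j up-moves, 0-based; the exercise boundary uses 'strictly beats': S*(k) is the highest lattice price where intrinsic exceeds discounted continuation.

Δt=0.07422, u=1.09109, d=0.91651, q=0.51447, disc=e^(-rΔt)=0.99371
k=9 terminal: V=max(K-S,0) → 84.7720 75.8292 65.1829 52.5086 37.4201 19.4574 0.0000 0.0000 0.0000 0.0000
k=8: j=0 S=51.2246 intr=80.4954 cont=79.6670 V=80.4954[EX]; j=1 S=60.9821 intr=70.7379 cont=69.9095 V=70.7379[EX]; j=2 S=72.5982 intr=59.1218 cont=58.2934 V=59.1218[EX]; j=3 S=86.4270 intr=45.2930 cont=44.4646 V=45.2930[EX]; j=4 S=102.8900 intr=28.8300 cont=28.0016 V=28.8300[EX]; j=5 S=122.4889 intr=9.2311 cont=9.3877 V=9.3877[hold]; j=6 S=145.8211 intr=0.0000 cont=0.0000 V=0.0000[hold]; j=7 S=173.5977 intr=0.0000 cont=0.0000 V=0.0000[hold]; j=8 S=206.6653 intr=0.0000 cont=0.0000 V=0.0000[hold]  S*(8)=102.8900
k=7: j=0 S=55.8908 intr=75.8292 cont=75.0008 V=75.8292[EX]; j=1 S=66.5371 intr=65.1829 cont=64.3545 V=65.1829[EX]; j=2 S=79.2114 intr=52.5086 cont=51.6802 V=52.5086[EX]; j=3 S=94.2999 intr=37.4201 cont=36.5917 V=37.4201[EX]; j=4 S=112.2626 intr=19.4574 cont=18.7091 V=19.4574[EX]; j=5 S=133.6468 intr=0.0000 cont=4.5294 V=4.5294[hold]; j=6 S=159.1044 intr=0.0000 cont=0.0000 V=0.0000[hold]; j=7 S=189.4113 intr=0.0000 cont=0.0000 V=0.0000[hold]  S*(7)=112.2626
k=6: j=0 S=60.9821 intr=70.7379 cont=69.9095 V=70.7379[EX]; j=1 S=72.5982 intr=59.1218 cont=58.2934 V=59.1218[EX]; j=2 S=86.4270 intr=45.2930 cont=44.4646 V=45.2930[EX]; j=3 S=102.8900 intr=28.8300 cont=28.0016 V=28.8300[EX]; j=4 S=122.4889 intr=9.2311 cont=11.7033 V=11.7033[hold]; j=5 S=145.8211 intr=0.0000 cont=2.1853 V=2.1853[hold]; j=6 S=173.5977 intr=0.0000 cont=0.0000 V=0.0000[hold]  S*(6)=102.8900
k=5: j=0 S=66.5371 intr=65.1829 cont=64.3545 V=65.1829[EX]; j=1 S=79.2114 intr=52.5086 cont=51.6802 V=52.5086[EX]; j=2 S=94.2999 intr=37.4201 cont=36.5917 V=37.4201[EX]; j=3 S=112.2626 intr=19.4574 cont=19.8929 V=19.8929[hold]; j=4 S=133.6468 intr=0.0000 cont=6.7638 V=6.7638[hold]; j=5 S=159.1044 intr=0.0000 cont=1.0544 V=1.0544[hold]  S*(5)=94.2999
k=4: j=0 S=72.5982 intr=59.1218 cont=58.2934 V=59.1218[EX]; j=1 S=86.4270 intr=45.2930 cont=44.4646 V=45.2930[EX]; j=2 S=102.8900 intr=28.8300 cont=28.2243 V=28.8300[EX]; j=3 S=122.4889 intr=9.2311 cont=13.0557 V=13.0557[hold]; j=4 S=145.8211 intr=0.0000 cont=3.8024 V=3.8024[hold]  S*(4)=102.8900
k=3: j=0 S=79.2114 intr=52.5086 cont=51.6802 V=52.5086[EX]; j=1 S=94.2999 intr=37.4201 cont=36.5917 V=37.4201[EX]; j=2 S=112.2626 intr=19.4574 cont=20.5843 V=20.5843[hold]; j=3 S=133.6468 intr=0.0000 cont=8.2430 V=8.2430[hold]  S*(3)=94.2999
k=2: j=0 S=86.4270 intr=45.2930 cont=44.4646 V=45.2930[EX]; j=1 S=102.8900 intr=28.8300 cont=28.5777 V=28.8300[EX]; j=2 S=122.4889 intr=9.2311 cont=14.1456 V=14.1456[hold]  S*(2)=102.8900
k=1: j=0 S=94.2999 intr=37.4201 cont=36.5917 V=37.4201[EX]; j=1 S=112.2626 intr=19.4574 cont=21.1415 V=21.1415[hold]  S*(1)=94.2999
k=0: j=0 S=102.8900 intr=28.8300 cont=28.8626 V=28.8626[hold]  S*(0)=-

price = 28.8626
boundary = - 94.2999 102.8900 94.2999 102.8900 94.2999 102.8900 112.2626 102.8900
tree:
28.8626
37.4201 21.1415
45.2930 28.8300 14.1456
52.5086 37.4201 20.5843 8.2430
59.1218 45.2930 28.8300 13.0557 3.8024
65.1829 52.5086 37.4201 19.8929 6.7638 1.0544
70.7379 59.1218 45.2930 28.8300 11.7033 2.1853 0.0000
75.8292 65.1829 52.5086 37.4201 19.4574 4.5294 0.0000 0.0000
80.4954 70.7379 59.1218 45.2930 28.8300 9.3877 0.0000 0.0000 0.0000
84.7720 75.8292 65.1829 52.5086 37.4201 19.4574 0.0000 0.0000 0.0000 0.0000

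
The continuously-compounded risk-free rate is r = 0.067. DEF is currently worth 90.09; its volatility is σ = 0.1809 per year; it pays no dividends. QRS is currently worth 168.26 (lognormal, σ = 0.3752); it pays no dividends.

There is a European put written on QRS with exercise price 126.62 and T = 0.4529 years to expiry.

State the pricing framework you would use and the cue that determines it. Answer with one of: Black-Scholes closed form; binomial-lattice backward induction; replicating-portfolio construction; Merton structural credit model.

Key observation: a European-exercise option on QRS struck at 126.62 — a GBM underlying with constant parameters — admits an analytic price: the data contain no early exercise, no discrete tree, no debt structure.

framework: Black-Scholes closed form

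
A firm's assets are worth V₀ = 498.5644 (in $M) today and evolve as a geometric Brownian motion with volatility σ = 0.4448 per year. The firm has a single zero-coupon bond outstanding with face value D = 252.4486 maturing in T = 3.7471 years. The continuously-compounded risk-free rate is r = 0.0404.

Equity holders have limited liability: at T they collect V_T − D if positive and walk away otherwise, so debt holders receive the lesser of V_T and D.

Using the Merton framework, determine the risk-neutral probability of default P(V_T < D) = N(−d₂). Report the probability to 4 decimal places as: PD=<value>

PD=0.2961

Equity is a call on the firm's assets struck at D = 252.4486:
d₁ = [ln(V₀/D) + (r + σ²/2)T] / (σ√T)
   = [ln(498.5644/252.4486) + (0.0404 + 0.5·0.4448²)·3.7471] / (0.4448·√3.7471)
   = [0.680525 + 0.522059] / 0.861018 = 1.396700
d₂ = d₁ − σ√T = 1.396700 − 0.861018 = 0.535682
risk-neutral PD = N(−d₂) = N(-0.535682) = 0.296089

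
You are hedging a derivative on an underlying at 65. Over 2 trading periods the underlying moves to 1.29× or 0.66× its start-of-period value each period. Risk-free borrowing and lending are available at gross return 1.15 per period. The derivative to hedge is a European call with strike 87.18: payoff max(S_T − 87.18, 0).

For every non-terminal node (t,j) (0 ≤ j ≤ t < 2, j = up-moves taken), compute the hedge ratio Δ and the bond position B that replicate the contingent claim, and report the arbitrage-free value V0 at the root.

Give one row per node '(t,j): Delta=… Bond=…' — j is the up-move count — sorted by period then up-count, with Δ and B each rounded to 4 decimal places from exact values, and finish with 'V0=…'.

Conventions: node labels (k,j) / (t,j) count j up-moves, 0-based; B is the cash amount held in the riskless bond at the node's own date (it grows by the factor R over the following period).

Arbitrage-free pricing uses the up-move probability p* = (R−d)/(u−d) = 0.7778, discounting each step at R = 1.15.
Payoffs at expiry: V(2,0)=0.0000, V(2,1)=0.0000, V(2,2)=20.9865
(1,0): S=42.9000. Δ = (V_up−V_dn)/(S_up−S_dn) = (0.0000−0.0000)/(55.3410−28.3140) = 0.0000. V = [p*·0.0000 + (1−p*)·0.0000]/1.15 = 0.0000. B = V − Δ·S = 0.0000.
(1,1): S=83.8500. Δ = (V_up−V_dn)/(S_up−S_dn) = (20.9865−0.0000)/(108.1665−55.3410) = 0.3973. V = [p*·20.9865 + (1−p*)·0.0000]/1.15 = 14.1938. B = V − Δ·S = -19.1181.
(0,0): S=65.0000. Δ = (V_up−V_dn)/(S_up−S_dn) = (14.1938−0.0000)/(83.8500−42.9000) = 0.3466. V = [p*·14.1938 + (1−p*)·0.0000]/1.15 = 9.5996. B = V − Δ·S = -12.9301.
As a check, the time-0 holding Δ(0,0)·S0 + B(0,0) comes to 9.5996 — exactly V0.

(0,0): Delta=0.3466 Bond=-12.9301
(1,0): Delta=0.0000 Bond=0.0000
(1,1): Delta=0.3973 Bond=-19.1181
V0=9.5996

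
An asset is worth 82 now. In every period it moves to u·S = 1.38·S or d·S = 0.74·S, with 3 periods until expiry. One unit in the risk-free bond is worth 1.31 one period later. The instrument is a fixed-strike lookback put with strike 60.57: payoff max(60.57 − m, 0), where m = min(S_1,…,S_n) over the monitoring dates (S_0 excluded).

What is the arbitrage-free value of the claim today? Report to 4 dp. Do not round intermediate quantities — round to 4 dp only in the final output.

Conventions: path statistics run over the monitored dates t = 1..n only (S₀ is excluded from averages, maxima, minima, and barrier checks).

No-arbitrage gives p* = (R−d)/(u−d) = 0.8906: enumerate every path, weight its payoff by its p*-probability, and discount by R^3.
Enumerate all 2^3 = 8 price paths (U = up ×1.38, D = down ×0.74); each path with k up-moves has probability p*^k·(1−p*)^(3−k).
DDD: m=33.2284, payoff=27.3416, prob=0.001308
UDD: m=61.9664, payoff=0.0000, prob=0.010654
DUD: m=60.6800, payoff=0.0000, prob=0.010654
UUD: m=113.1600, payoff=0.0000, prob=0.086758
DDU: m=44.9032, payoff=15.6668, prob=0.010654
UDU: m=83.7384, payoff=0.0000, prob=0.086758
DUU: m=60.6800, payoff=0.0000, prob=0.086758
UUU: m=113.1600, payoff=0.0000, prob=0.706455
Price = Σ prob·payoff / R^3 = 0.202696 / 2.248091 = 0.0902

price = 0.0902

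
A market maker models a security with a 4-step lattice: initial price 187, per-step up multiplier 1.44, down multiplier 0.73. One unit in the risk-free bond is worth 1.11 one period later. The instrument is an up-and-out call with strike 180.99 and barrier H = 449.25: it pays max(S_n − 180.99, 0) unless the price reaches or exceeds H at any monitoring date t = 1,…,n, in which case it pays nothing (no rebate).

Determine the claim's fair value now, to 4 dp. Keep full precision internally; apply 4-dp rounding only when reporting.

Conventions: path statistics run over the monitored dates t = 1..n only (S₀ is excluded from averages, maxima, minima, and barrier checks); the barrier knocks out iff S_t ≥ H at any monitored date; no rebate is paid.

price = 38.1865

Risk-neutral up-probability p* = (R−d)/(u−d) = (1.11−0.73)/(1.44−0.73) = 0.5352; the claim prices as the p*-weighted sum of path payoffs discounted by R^4.
Enumerate all 2^4 = 16 price paths (U = up ×1.44, D = down ×0.73); each path with k up-moves has probability p*^k·(1−p*)^(4−k).
DDDD: M=136.5100, payoff=0.0000, prob=0.046668
UDDD: M=269.2800, payoff=0.0000, prob=0.053739
DUDD: M=196.5744, payoff=0.0000, prob=0.053739
UUDD: M=387.7632, payoff=25.6490, prob=0.061882
DDUD: M=143.4993, payoff=0.0000, prob=0.053739
UDUD: M=283.0671, payoff=25.6490, prob=0.061882
DUUD: M=283.0671, payoff=25.6490, prob=0.061882
UUUD: M=558.3790, payoff=0.0000, prob=0.071258
DDDU: M=136.5100, payoff=0.0000, prob=0.053739
UDDU: M=269.2800, payoff=25.6490, prob=0.061882
DUDU: M=206.6390, payoff=25.6490, prob=0.061882
UUDU: M=407.6167, payoff=226.6267, prob=0.071258
DDUU: M=206.6390, payoff=25.6490, prob=0.061882
UDUU: M=407.6167, payoff=226.6267, prob=0.071258
DUUU: M=407.6167, payoff=226.6267, prob=0.071258
UUUU: M=804.0658, payoff=0.0000, prob=0.082054
Price = Σ prob·payoff / R^4 = 57.969849 / 1.518070 = 38.1865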